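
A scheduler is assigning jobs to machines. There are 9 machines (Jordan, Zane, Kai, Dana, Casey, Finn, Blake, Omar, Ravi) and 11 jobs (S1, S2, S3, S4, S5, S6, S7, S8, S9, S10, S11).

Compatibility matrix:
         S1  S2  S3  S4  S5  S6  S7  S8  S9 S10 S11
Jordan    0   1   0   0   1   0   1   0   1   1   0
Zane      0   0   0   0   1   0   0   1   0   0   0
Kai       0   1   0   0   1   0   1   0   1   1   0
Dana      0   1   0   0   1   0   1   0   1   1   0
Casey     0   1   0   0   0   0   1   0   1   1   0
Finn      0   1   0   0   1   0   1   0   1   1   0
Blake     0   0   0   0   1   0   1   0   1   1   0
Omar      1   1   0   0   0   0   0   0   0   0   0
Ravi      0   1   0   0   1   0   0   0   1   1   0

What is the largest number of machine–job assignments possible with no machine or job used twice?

7

One maximum matching: Jordan→S7, Zane→S8, Kai→S5, Dana→S9, Casey→S10, Finn→S2, Omar→S1.
The set {Jordan, Kai, Dana, Casey, Finn, Blake, Ravi} has only 5 neighbours ({S10, S2, S5, S7, S9}), so by Hall's theorem at most 7 of the 9 machines can be matched.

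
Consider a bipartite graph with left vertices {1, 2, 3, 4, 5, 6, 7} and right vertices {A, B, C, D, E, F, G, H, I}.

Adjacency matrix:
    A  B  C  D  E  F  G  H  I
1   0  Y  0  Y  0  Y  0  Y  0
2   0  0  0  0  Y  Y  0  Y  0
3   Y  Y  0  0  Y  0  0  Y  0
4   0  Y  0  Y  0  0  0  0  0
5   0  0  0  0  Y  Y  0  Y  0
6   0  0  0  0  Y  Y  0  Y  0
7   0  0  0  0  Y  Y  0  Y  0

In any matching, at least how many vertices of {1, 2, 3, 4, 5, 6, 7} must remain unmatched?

1

For example, pair 1–B, 2–F, 3–A, 4–D, 5–E, 6–H.
The set {2, 5, 6, 7} has only 3 neighbours ({E, F, H}), so by Hall's theorem at most 6 of the 7 left vertices can be matched.
That matches 6 of the 7, leaving 1 unmatched; no matching can do better.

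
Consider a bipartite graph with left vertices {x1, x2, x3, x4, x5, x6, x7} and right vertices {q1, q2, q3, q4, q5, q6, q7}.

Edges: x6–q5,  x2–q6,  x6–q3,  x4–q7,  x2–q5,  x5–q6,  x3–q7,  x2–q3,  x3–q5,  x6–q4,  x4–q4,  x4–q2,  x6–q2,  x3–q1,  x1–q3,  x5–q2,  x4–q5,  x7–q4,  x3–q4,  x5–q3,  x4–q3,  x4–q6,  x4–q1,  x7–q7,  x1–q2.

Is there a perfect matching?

One maximum matching: x1–q3, x2–q5, x3–q4, x4–q1, x5–q6, x6–q2, x7–q7.
Every left vertex is matched, so this is a perfect matching.

Yes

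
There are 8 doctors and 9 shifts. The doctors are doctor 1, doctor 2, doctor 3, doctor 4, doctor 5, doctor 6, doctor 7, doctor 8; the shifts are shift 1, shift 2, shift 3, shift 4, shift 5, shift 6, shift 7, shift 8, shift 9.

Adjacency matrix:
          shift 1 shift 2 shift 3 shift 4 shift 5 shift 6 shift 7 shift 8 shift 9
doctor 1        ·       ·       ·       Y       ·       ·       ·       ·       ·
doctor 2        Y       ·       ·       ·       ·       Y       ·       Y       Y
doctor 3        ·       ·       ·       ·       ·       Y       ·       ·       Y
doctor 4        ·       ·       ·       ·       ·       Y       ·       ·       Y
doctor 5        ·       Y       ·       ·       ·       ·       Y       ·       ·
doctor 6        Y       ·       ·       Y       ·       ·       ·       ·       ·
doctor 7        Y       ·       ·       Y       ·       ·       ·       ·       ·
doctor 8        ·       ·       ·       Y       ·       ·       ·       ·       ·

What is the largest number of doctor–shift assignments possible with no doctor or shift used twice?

One maximum matching: doctor 1→shift 4, doctor 2→shift 8, doctor 3→shift 9, doctor 4→shift 6, doctor 5→shift 2, doctor 6→shift 1.
The set {doctor 1, doctor 6, doctor 7, doctor 8} has only 2 neighbours ({shift 1, shift 4}), so by Hall's theorem at most 6 of the 8 doctors can be matched.

6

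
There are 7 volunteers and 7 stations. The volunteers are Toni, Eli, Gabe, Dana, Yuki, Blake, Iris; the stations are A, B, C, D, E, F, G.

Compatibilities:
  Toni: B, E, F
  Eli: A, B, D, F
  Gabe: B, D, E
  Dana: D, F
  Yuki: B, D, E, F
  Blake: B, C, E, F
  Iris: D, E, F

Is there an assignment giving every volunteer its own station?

No

The set {Toni, Gabe, Dana, Yuki, Iris} has only 4 neighbours ({B, D, E, F}), so by Hall's theorem at most 6 of the 7 volunteers can be matched.
Hence no matching covers every volunteer.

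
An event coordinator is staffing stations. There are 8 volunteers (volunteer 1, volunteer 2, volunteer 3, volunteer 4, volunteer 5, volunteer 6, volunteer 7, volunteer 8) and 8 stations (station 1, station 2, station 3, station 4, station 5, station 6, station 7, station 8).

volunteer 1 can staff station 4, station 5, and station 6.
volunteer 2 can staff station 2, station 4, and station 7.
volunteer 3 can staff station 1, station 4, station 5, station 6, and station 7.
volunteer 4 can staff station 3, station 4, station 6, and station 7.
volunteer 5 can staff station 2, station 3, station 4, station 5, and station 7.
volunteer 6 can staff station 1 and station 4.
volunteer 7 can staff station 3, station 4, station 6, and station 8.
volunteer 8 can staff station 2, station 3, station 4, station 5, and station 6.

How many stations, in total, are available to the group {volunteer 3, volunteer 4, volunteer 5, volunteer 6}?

The union of neighbours of {volunteer 3, volunteer 4, volunteer 5, volunteer 6} is {station 1, station 2, station 3, station 4, station 5, station 6, station 7}, which has 7 elements.
Since |N(S)| = 7 ≥ |S| = 4, Hall's condition holds for this subset.

7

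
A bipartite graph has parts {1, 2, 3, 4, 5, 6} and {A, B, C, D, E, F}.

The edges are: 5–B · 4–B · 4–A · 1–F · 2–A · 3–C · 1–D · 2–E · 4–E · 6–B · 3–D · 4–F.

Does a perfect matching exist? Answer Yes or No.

No

The set {5, 6} has only 1 neighbour ({B}), so by Hall's theorem at most 5 of the 6 left vertices can be matched.
Hence no matching covers every left vertex.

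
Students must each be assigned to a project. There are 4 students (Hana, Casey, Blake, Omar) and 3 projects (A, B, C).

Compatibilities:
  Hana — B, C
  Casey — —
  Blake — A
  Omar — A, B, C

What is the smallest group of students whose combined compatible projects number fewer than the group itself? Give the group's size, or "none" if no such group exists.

1

Take S = {Casey}. Its neighbourhood is {}, so |N(S)| = 0 < |S| = 1.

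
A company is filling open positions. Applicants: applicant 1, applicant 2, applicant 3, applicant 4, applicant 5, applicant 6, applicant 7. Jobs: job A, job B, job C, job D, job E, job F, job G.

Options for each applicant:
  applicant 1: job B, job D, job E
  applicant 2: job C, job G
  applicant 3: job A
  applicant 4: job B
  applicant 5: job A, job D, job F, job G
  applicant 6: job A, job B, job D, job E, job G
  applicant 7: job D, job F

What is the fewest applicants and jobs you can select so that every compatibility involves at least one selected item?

A maximum matching has 7 edges (e.g. applicant 1–job E, applicant 2–job C, applicant 3–job A, applicant 4–job B, applicant 5–job G, applicant 6–job D, applicant 7–job F).
By König's theorem the minimum vertex cover has the same size. One such cover is {applicant 1, applicant 2, applicant 3, applicant 4, applicant 5, applicant 6, applicant 7}.

7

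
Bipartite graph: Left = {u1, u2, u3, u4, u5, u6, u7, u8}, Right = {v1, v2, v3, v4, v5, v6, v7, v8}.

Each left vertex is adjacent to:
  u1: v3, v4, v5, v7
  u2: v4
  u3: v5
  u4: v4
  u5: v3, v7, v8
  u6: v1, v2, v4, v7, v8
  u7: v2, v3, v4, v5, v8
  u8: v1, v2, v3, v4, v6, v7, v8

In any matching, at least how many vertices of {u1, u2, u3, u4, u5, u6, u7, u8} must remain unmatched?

A valid assignment of size 7: u1-v7, u2-v4, u3-v5, u5-v8, u6-v1, u7-v2, u8-v3.
The set {u2, u4} has only 1 neighbour ({v4}), so by Hall's theorem at most 7 of the 8 left vertices can be matched.
That matches 7 of the 8, leaving 1 unmatched; no matching can do better.

1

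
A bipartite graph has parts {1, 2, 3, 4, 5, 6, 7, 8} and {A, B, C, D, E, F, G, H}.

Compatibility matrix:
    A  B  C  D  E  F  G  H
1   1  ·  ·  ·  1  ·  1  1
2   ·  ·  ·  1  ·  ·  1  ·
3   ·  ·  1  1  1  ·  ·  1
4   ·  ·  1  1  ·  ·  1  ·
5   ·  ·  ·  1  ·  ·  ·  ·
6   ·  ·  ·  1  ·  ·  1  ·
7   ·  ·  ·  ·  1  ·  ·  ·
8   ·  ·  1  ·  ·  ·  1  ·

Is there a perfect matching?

No

The set {2, 4, 5, 6, 8} has only 3 neighbours ({C, D, G}), so by Hall's theorem at most 6 of the 8 left vertices can be matched.
Hence no matching covers every left vertex.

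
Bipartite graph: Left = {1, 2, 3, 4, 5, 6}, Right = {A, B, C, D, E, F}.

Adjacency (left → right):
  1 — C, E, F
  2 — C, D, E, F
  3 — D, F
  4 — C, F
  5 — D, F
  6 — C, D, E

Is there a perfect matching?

No

The set {1, 2, 3, 4, 5, 6} has only 4 neighbours ({C, D, E, F}), so by Hall's theorem at most 4 of the 6 left vertices can be matched.
Hence no matching covers every left vertex.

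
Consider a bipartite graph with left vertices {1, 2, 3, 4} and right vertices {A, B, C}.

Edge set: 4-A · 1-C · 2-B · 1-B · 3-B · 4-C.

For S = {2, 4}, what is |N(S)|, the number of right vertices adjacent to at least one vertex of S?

3

The union of neighbours of {2, 4} is {A, B, C}, which has 3 elements.
Since |N(S)| = 3 ≥ |S| = 2, Hall's condition holds for this subset.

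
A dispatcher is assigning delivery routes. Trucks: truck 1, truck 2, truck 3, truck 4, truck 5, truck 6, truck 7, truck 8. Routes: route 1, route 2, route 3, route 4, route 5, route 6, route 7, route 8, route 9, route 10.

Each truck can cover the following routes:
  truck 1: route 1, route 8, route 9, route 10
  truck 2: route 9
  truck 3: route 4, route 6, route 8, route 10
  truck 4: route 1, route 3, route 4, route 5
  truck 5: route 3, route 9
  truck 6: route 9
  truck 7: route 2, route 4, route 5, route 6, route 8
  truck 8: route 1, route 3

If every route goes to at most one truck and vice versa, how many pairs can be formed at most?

7

One maximum matching: truck 1–route 10, truck 2–route 9, truck 3–route 6, truck 4–route 4, truck 5–route 3, truck 7–route 2, truck 8–route 1.
The set {truck 2, truck 6} has only 1 neighbour ({route 9}), so by Hall's theorem at most 7 of the 8 trucks can be matched.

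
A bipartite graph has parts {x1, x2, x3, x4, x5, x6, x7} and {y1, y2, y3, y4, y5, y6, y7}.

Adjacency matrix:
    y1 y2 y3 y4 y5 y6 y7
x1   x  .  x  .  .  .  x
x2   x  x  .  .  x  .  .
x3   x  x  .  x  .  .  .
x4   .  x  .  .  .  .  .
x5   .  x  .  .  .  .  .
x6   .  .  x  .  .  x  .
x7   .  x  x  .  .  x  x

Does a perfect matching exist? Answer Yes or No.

The set {x4, x5} has only 1 neighbour ({y2}), so by Hall's theorem at most 6 of the 7 left vertices can be matched.
Hence no matching covers every left vertex.

No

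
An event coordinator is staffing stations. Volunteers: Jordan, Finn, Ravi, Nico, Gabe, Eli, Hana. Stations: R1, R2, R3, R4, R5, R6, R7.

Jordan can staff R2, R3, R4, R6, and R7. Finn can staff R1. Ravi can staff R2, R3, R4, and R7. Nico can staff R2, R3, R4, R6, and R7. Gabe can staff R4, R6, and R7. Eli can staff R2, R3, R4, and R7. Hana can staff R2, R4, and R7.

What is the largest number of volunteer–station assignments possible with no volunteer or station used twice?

6

A valid assignment of size 6: Jordan–R6, Finn–R1, Ravi–R3, Nico–R2, Gabe–R4, Eli–R7.
The set {Jordan, Ravi, Nico, Gabe, Eli, Hana} has only 5 neighbours ({R2, R3, R4, R6, R7}), so by Hall's theorem at most 6 of the 7 volunteers can be matched.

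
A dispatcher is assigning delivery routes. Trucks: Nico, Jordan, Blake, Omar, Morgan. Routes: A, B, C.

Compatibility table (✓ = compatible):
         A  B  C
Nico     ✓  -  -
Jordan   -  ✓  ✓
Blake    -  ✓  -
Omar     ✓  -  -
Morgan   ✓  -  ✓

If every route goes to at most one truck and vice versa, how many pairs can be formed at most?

One maximum matching: Nico→A, Jordan→C, Blake→B.
The set {Nico, Jordan, Blake, Omar, Morgan} has only 3 neighbours ({A, B, C}), so by Hall's theorem at most 3 of the 5 trucks can be matched.

3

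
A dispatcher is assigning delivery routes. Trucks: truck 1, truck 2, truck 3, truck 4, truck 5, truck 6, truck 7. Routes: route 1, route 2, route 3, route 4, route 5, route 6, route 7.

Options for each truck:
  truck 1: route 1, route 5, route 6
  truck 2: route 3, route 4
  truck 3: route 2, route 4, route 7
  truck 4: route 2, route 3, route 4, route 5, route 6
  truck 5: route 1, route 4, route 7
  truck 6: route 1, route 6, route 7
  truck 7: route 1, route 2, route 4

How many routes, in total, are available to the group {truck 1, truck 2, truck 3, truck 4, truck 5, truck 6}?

7

The union of neighbours of {truck 1, truck 2, truck 3, truck 4, truck 5, truck 6} is {route 1, route 2, route 3, route 4, route 5, route 6, route 7}, which has 7 elements.
Since |N(S)| = 7 ≥ |S| = 6, Hall's condition holds for this subset.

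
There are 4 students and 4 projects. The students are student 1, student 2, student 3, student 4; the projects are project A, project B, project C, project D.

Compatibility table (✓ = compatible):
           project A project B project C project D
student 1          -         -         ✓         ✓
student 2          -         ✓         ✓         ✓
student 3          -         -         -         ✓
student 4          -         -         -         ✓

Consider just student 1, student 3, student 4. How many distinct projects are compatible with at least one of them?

The union of neighbours of {student 1, student 3, student 4} is {project C, project D}, which has 2 elements.
Since |N(S)| = 2 < |S| = 3, Hall's condition fails for this subset.

2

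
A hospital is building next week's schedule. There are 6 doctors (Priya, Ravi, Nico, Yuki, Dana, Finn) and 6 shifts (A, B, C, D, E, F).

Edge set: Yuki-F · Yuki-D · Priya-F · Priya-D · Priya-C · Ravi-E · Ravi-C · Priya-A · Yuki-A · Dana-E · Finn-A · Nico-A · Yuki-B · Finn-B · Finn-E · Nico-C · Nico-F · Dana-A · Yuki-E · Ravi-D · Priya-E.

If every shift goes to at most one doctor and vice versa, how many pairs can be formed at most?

For example, pair Priya→F, Ravi→D, Nico→C, Yuki→A, Dana→E, Finn→B.
This saturates every doctor, so 6 is the maximum.

6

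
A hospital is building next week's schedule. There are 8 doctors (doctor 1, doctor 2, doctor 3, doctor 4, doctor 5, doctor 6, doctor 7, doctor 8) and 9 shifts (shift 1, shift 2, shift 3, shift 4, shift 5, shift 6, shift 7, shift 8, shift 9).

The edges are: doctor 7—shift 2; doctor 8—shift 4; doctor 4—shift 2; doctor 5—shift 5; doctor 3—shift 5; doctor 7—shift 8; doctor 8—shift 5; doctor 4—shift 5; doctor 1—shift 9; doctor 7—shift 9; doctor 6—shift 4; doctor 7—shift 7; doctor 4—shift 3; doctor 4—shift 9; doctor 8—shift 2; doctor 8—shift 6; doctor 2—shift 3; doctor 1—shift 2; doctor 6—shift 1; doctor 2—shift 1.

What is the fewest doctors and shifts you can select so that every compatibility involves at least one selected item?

A maximum matching has 7 edges (e.g. doctor 1–shift 2, doctor 2–shift 1, doctor 3–shift 5, doctor 4–shift 3, doctor 6–shift 4, doctor 7–shift 8, doctor 8–shift 6).
By König's theorem the minimum vertex cover has the same size. One such cover is {doctor 1, doctor 2, doctor 4, doctor 6, doctor 7, doctor 8, shift 5}.

7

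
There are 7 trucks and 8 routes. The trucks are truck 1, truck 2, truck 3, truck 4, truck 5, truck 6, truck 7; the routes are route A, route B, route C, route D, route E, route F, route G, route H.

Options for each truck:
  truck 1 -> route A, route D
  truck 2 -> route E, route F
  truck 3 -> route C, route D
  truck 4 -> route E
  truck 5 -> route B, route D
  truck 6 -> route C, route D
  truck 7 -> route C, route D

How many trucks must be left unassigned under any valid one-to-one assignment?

For example, pair truck 1→route A, truck 2→route F, truck 3→route C, truck 4→route E, truck 5→route B, truck 6→route D.
The set {truck 3, truck 6, truck 7} has only 2 neighbours ({route C, route D}), so by Hall's theorem at most 6 of the 7 trucks can be matched.
That matches 6 of the 7, leaving 1 unmatched; no matching can do better.

1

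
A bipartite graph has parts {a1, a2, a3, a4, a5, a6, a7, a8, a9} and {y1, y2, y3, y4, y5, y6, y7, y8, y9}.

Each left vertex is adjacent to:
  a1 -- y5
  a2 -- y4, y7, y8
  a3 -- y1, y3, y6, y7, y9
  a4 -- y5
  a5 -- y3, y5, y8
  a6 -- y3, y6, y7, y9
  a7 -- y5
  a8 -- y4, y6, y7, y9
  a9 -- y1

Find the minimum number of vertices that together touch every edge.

7

The 7 edges a1–y5, a2–y8, a3–y9, a5–y3, a6–y6, a8–y7, a9–y1 form a matching, so any vertex cover needs at least 7 vertices (one per matched edge).
Conversely {a2, a3, a5, a6, a8, a9, y5} meets every edge and has exactly 7 vertices, so 7 is optimal.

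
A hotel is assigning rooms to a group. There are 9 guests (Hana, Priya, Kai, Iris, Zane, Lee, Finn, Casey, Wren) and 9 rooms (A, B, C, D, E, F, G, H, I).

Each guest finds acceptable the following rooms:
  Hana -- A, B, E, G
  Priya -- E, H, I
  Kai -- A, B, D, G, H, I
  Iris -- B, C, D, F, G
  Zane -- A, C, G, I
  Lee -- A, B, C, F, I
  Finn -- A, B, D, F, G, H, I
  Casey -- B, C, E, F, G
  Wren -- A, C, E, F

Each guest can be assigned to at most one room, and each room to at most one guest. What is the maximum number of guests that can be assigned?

One maximum matching: Hana–A, Priya–H, Kai–G, Iris–D, Zane–C, Lee–I, Finn–F, Casey–B, Wren–E.
All 9 guests are matched, so no larger matching exists.

9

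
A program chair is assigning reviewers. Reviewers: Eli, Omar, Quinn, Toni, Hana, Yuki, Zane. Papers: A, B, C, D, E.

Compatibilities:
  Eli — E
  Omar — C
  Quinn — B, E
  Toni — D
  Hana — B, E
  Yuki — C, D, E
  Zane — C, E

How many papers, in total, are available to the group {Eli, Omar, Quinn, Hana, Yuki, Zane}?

The union of neighbours of {Eli, Omar, Quinn, Hana, Yuki, Zane} is {B, C, D, E}, which has 4 elements.
Since |N(S)| = 4 < |S| = 6, Hall's condition fails for this subset.

4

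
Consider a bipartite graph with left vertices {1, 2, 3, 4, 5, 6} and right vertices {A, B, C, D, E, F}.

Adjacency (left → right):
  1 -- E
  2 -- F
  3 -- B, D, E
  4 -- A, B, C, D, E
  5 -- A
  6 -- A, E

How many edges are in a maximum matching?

5

One maximum matching: 1-E, 2-F, 3-D, 4-B, 5-A.
The set {1, 5, 6} has only 2 neighbours ({A, E}), so by Hall's theorem at most 5 of the 6 left vertices can be matched.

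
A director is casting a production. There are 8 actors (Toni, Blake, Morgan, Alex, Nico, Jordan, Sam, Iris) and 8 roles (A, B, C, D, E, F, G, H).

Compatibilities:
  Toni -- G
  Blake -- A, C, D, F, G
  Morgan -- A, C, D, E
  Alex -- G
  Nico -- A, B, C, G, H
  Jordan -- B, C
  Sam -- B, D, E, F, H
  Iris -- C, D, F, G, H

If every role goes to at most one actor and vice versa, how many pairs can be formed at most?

A valid assignment of size 7: Toni-G, Blake-F, Morgan-C, Nico-A, Jordan-B, Sam-E, Iris-H.
The set {Toni, Alex} has only 1 neighbour ({G}), so by Hall's theorem at most 7 of the 8 actors can be matched.

7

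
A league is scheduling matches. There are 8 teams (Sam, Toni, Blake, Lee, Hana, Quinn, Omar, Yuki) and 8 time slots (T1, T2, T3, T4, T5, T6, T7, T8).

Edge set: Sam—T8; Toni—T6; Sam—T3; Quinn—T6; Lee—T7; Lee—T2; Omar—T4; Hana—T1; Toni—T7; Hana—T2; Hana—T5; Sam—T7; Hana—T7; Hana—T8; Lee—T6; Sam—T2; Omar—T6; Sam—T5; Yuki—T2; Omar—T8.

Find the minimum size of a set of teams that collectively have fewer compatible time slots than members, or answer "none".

Take S = {Blake}. Its neighbourhood is {}, so |N(S)| = 0 < |S| = 1.

1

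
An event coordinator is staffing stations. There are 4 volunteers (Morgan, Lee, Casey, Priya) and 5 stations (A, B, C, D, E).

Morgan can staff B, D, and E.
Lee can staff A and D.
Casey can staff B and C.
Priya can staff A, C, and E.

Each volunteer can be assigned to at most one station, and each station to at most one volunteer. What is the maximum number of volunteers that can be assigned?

One maximum matching: Morgan→B, Lee→D, Casey→C, Priya→E.
All 4 volunteers are matched, so no larger matching exists.

4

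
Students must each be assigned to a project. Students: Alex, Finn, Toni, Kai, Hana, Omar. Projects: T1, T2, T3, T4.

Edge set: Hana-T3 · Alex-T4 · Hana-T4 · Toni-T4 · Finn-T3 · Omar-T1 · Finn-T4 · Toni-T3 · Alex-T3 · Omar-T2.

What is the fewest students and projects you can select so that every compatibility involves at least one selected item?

{Omar, T3, T4} is a vertex cover of size 3: every edge has an endpoint in this set.
No smaller cover exists because Alex–T3, Finn–T4, Omar–T2 is a matching of size 3, and a cover must include an endpoint of each of these disjoint edges (König's theorem).

3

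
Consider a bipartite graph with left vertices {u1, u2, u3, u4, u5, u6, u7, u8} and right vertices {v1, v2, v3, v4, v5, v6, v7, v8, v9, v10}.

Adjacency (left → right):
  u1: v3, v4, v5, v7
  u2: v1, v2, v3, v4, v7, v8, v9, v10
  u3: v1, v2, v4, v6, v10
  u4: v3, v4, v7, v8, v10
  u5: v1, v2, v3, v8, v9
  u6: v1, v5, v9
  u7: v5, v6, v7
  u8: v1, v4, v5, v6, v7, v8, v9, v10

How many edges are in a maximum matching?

8

One maximum matching: u1→v7, u2→v10, u3→v2, u4→v4, u5→v3, u6→v1, u7→v6, u8→v8.
This saturates every left vertex, so 8 is the maximum.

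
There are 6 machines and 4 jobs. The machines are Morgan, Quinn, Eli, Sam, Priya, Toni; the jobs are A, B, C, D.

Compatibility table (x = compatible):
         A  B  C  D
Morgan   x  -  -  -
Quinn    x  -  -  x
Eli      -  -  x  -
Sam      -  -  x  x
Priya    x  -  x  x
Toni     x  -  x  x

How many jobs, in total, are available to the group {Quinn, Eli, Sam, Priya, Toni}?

The union of neighbours of {Quinn, Eli, Sam, Priya, Toni} is {A, C, D}, which has 3 elements.
Since |N(S)| = 3 < |S| = 5, Hall's condition fails for this subset.

3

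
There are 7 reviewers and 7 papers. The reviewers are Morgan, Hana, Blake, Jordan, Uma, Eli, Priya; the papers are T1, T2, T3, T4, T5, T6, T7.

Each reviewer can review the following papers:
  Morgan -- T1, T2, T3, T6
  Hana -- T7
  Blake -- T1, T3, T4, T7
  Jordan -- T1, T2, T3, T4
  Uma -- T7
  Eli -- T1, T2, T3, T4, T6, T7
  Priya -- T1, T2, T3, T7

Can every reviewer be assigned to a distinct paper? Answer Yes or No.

No

The set {Hana, Uma} has only 1 neighbour ({T7}), so by Hall's theorem at most 6 of the 7 reviewers can be matched.
Hence no matching covers every reviewer.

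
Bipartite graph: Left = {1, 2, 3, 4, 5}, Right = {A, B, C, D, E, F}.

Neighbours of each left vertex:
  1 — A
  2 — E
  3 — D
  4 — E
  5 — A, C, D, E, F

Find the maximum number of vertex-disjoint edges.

4

For example, pair 1-A, 2-E, 3-D, 5-F.
The set {2, 4} has only 1 neighbour ({E}), so by Hall's theorem at most 4 of the 5 left vertices can be matched.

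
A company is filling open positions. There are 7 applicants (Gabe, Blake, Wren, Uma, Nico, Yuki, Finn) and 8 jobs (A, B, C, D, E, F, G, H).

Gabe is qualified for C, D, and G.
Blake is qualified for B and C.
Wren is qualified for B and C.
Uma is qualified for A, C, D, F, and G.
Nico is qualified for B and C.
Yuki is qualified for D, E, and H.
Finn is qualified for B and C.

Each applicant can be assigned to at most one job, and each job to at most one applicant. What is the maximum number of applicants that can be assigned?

For example, pair Gabe–D, Blake–C, Wren–B, Uma–G, Yuki–E.
The set {Blake, Wren, Nico, Finn} has only 2 neighbours ({B, C}), so by Hall's theorem at most 5 of the 7 applicants can be matched.

5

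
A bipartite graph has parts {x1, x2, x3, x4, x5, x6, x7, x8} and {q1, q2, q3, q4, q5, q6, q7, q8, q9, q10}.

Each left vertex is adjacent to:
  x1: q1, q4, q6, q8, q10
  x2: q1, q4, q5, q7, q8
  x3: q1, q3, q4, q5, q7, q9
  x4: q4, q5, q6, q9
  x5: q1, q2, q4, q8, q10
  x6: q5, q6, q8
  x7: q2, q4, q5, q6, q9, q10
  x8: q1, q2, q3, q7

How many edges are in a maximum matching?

One maximum matching: x1–q6, x2–q7, x3–q4, x4–q5, x5–q1, x6–q8, x7–q9, x8–q2.
This saturates every left vertex, so 8 is the maximum.

8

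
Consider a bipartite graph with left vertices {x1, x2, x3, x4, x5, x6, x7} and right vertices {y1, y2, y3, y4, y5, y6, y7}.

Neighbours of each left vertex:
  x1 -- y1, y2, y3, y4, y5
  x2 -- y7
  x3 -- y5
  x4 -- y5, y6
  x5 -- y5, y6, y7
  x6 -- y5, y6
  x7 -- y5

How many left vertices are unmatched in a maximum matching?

A valid assignment of size 4: x1→y4, x2→y7, x3→y5, x4→y6.
The set {x2, x3, x4, x5, x6, x7} has only 3 neighbours ({y5, y6, y7}), so by Hall's theorem at most 4 of the 7 left vertices can be matched.
That matches 4 of the 7, leaving 3 unmatched; no matching can do better.

3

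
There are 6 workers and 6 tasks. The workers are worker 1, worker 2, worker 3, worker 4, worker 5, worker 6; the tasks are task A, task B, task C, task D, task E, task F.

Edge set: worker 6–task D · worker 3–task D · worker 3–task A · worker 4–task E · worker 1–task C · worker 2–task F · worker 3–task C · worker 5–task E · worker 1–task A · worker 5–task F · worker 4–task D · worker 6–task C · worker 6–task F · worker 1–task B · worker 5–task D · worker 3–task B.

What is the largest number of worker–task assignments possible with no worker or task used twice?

A valid assignment of size 6: worker 1–task B, worker 2–task F, worker 3–task A, worker 4–task D, worker 5–task E, worker 6–task C.
All 6 workers are matched, so no larger matching exists.

6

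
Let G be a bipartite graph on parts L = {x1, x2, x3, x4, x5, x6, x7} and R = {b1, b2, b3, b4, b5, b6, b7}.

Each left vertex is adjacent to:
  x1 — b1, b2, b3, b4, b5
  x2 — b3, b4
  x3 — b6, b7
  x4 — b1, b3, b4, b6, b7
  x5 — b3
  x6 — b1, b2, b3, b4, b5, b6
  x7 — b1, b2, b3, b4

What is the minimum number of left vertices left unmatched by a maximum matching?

A valid assignment of size 7: x1→b5, x2→b4, x3→b6, x4→b7, x5→b3, x6→b1, x7→b2.
This saturates every left vertex, so 7 is the maximum.
That matches 7 of the 7, leaving 0 unmatched; no matching can do better.

0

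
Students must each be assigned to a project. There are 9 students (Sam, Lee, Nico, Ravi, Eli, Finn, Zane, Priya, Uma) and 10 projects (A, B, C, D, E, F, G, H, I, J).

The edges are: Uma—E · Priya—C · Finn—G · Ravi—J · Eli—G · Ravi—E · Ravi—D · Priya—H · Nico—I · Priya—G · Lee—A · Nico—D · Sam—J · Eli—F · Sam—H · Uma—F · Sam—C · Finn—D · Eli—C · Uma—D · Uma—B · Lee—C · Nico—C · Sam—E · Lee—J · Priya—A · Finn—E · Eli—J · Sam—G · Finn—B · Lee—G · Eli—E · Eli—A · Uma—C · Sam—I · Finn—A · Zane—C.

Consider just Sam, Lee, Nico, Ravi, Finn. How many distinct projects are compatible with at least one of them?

9

The union of neighbours of {Sam, Lee, Nico, Ravi, Finn} is {A, B, C, D, E, G, H, I, J}, which has 9 elements.
Since |N(S)| = 9 ≥ |S| = 5, Hall's condition holds for this subset.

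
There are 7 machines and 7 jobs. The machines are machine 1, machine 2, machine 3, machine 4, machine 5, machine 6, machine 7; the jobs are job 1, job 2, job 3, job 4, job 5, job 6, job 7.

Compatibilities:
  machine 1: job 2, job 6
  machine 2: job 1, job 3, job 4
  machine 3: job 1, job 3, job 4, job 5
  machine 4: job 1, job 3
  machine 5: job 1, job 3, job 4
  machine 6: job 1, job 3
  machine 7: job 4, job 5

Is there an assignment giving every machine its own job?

The set {machine 2, machine 3, machine 4, machine 5, machine 6, machine 7} has only 4 neighbours ({job 1, job 3, job 4, job 5}), so by Hall's theorem at most 5 of the 7 machines can be matched.
Hence no matching covers every machine.

No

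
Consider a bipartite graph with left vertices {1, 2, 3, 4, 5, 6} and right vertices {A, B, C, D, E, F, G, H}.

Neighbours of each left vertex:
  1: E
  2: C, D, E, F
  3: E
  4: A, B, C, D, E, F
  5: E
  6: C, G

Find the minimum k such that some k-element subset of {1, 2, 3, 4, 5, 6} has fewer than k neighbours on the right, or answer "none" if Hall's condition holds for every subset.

2

Take S = {1, 3}. Its neighbourhood is {E}, so |N(S)| = 1 < |S| = 2.
No single vertex violates Hall's condition since each has at least one neighbour, so 2 is the minimum.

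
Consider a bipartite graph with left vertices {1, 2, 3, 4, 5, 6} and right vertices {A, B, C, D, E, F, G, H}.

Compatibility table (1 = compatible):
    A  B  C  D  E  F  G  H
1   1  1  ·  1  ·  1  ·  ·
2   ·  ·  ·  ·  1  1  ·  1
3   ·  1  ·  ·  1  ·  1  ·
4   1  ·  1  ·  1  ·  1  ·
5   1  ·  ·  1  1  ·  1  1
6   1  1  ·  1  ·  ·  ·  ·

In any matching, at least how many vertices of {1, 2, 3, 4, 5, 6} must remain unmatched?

0

One maximum matching: 1–F, 2–H, 3–E, 4–C, 5–G, 6–B.
All 6 left vertices are matched, so no larger matching exists.
That matches 6 of the 6, leaving 0 unmatched; no matching can do better.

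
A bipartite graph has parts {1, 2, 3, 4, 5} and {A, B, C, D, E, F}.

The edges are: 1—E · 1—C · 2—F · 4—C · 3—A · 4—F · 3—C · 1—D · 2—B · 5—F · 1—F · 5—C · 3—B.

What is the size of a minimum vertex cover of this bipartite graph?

A maximum matching has 5 edges (e.g. 1–E, 2–B, 3–A, 4–C, 5–F).
By König's theorem the minimum vertex cover has the same size. One such cover is {1, 2, 3, 4, 5}.

5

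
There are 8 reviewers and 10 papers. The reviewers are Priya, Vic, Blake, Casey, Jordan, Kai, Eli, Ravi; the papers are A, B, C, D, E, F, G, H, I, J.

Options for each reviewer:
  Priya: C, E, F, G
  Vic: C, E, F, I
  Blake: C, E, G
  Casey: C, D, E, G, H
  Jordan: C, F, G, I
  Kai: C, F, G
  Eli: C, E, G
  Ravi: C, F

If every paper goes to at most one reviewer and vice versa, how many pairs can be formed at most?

For example, pair Priya–E, Vic–I, Blake–G, Casey–H, Jordan–C, Kai–F.
The set {Priya, Vic, Blake, Jordan, Kai, Eli, Ravi} has only 5 neighbours ({C, E, F, G, I}), so by Hall's theorem at most 6 of the 8 reviewers can be matched.

6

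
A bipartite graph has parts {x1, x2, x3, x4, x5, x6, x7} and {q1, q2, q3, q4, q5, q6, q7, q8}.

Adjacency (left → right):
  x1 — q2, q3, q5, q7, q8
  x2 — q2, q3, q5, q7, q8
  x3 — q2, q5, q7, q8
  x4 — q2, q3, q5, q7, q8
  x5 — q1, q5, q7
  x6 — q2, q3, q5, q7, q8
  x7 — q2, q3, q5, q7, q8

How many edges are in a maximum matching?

One maximum matching: x1→q3, x2→q2, x3→q5, x4→q8, x5→q1, x6→q7.
The set {x1, x2, x3, x4, x6, x7} has only 5 neighbours ({q2, q3, q5, q7, q8}), so by Hall's theorem at most 6 of the 7 left vertices can be matched.

6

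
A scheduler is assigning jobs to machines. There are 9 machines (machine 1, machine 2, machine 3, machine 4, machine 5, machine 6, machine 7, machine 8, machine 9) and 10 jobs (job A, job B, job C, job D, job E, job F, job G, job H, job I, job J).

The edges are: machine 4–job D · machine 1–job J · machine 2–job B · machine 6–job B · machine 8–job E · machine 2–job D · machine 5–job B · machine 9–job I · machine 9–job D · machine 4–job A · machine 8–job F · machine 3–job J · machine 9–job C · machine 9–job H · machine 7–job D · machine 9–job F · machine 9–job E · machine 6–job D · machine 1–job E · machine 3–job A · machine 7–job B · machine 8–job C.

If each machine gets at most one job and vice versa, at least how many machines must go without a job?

For example, pair machine 1→job E, machine 2→job D, machine 3→job J, machine 4→job A, machine 5→job B, machine 8→job C, machine 9→job F.
The set {machine 2, machine 5, machine 6, machine 7} has only 2 neighbours ({job B, job D}), so by Hall's theorem at most 7 of the 9 machines can be matched.
That matches 7 of the 9, leaving 2 unmatched; no matching can do better.

2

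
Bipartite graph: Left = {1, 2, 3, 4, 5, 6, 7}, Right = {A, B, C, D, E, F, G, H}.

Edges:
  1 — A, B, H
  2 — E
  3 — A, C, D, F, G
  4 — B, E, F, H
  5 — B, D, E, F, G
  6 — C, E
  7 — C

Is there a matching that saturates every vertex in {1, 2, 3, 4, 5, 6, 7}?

The set {2, 6, 7} has only 2 neighbours ({C, E}), so by Hall's theorem at most 6 of the 7 left vertices can be matched.
Hence no matching covers every left vertex.

No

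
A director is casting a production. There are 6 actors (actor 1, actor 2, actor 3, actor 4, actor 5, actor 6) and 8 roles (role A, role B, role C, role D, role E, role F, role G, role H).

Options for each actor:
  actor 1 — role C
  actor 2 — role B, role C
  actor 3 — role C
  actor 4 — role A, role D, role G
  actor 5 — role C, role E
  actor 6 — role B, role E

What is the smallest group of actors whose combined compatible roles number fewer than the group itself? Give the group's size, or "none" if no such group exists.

Take S = {actor 1, actor 3}. Its neighbourhood is {role C}, so |N(S)| = 1 < |S| = 2.
No single vertex violates Hall's condition since each has at least one neighbour, so 2 is the minimum.

2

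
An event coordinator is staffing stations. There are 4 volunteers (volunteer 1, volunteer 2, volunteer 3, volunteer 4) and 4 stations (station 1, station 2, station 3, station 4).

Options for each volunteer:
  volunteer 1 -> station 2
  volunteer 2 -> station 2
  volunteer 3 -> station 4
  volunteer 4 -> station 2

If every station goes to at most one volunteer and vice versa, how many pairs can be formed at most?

For example, pair volunteer 1-station 2, volunteer 3-station 4.
The set {volunteer 1, volunteer 2, volunteer 4} has only 1 neighbour ({station 2}), so by Hall's theorem at most 2 of the 4 volunteers can be matched.

2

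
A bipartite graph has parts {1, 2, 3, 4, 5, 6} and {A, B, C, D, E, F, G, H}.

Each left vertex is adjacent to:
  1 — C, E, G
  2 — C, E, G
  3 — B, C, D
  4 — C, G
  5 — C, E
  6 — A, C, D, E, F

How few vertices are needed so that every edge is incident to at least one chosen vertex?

5

A maximum matching has 5 edges (e.g. 1–E, 2–G, 3–B, 4–C, 6–A).
By König's theorem the minimum vertex cover has the same size. One such cover is {3, 6, C, E, G}.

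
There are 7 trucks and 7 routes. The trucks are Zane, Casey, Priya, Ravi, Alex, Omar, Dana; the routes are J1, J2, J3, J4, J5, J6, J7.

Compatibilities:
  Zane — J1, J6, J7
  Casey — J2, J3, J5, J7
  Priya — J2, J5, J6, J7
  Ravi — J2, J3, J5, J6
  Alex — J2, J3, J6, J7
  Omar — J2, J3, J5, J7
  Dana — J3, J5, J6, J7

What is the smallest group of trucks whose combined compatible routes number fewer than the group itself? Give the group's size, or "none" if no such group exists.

6

Take S = {Casey, Priya, Ravi, Alex, Omar, Dana}. Its neighbourhood is {J2, J3, J5, J6, J7}, so |N(S)| = 5 < |S| = 6.
Every subset of size less than 6 has at least as many neighbours as members, so 6 is the minimum.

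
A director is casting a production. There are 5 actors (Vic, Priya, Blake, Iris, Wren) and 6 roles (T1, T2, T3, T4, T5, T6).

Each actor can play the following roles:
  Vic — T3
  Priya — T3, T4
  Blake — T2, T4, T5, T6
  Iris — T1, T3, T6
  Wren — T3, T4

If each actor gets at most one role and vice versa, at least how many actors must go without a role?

1

A valid assignment of size 4: Vic→T3, Priya→T4, Blake→T5, Iris→T6.
The set {Vic, Priya, Wren} has only 2 neighbours ({T3, T4}), so by Hall's theorem at most 4 of the 5 actors can be matched.
That matches 4 of the 5, leaving 1 unmatched; no matching can do better.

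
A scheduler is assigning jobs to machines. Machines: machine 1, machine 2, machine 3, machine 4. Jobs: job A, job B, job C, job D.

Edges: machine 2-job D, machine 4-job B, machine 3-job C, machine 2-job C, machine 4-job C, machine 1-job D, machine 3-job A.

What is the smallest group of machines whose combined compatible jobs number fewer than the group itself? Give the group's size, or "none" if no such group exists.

A matching saturating every machine exists, for instance machine 1→job D, machine 2→job C, machine 3→job A, machine 4→job B.
By Hall's marriage theorem, this means |N(S)| ≥ |S| for every subset S, so no violating subset exists.

none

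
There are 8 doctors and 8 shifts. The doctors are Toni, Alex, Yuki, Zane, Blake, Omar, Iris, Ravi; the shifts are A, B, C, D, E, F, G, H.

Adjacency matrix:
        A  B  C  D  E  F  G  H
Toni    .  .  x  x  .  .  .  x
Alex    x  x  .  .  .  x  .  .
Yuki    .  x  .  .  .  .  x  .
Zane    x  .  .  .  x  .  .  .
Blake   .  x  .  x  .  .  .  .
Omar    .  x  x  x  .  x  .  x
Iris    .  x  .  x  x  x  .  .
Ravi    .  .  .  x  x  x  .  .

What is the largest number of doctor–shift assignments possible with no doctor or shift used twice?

One maximum matching: Toni–C, Alex–F, Yuki–G, Zane–A, Blake–D, Omar–H, Iris–B, Ravi–E.
This saturates every doctor, so 8 is the maximum.

8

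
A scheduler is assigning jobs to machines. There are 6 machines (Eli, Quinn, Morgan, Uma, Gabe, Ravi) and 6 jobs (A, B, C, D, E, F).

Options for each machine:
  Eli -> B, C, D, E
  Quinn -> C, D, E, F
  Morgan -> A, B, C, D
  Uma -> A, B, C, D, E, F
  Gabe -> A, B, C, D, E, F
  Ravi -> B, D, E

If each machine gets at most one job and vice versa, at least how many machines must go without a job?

0

One maximum matching: Eli-E, Quinn-D, Morgan-C, Uma-A, Gabe-F, Ravi-B.
All 6 machines are matched, so no larger matching exists.
That matches 6 of the 6, leaving 0 unmatched; no matching can do better.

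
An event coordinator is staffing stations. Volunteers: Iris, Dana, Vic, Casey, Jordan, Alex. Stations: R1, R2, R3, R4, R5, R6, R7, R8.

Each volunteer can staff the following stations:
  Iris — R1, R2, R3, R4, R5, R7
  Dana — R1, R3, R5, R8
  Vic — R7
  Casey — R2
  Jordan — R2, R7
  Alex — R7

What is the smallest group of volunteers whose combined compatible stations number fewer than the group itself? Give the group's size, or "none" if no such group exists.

2

Take S = {Vic, Alex}. Its neighbourhood is {R7}, so |N(S)| = 1 < |S| = 2.
No single vertex violates Hall's condition since each has at least one neighbour, so 2 is the minimum.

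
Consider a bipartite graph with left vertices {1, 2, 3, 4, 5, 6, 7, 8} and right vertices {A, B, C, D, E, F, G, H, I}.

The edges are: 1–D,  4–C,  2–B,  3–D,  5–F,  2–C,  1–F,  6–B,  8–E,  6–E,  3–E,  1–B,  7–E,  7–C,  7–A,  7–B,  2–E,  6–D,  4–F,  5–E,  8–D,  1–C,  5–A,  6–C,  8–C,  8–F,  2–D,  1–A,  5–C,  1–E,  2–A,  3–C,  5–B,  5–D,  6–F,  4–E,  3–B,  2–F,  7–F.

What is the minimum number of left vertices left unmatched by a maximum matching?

2

For example, pair 1→A, 2→D, 3→C, 4→F, 5→B, 6→E.
The set {1, 2, 3, 4, 5, 6, 7, 8} has only 6 neighbours ({A, B, C, D, E, F}), so by Hall's theorem at most 6 of the 8 left vertices can be matched.
That matches 6 of the 8, leaving 2 unmatched; no matching can do better.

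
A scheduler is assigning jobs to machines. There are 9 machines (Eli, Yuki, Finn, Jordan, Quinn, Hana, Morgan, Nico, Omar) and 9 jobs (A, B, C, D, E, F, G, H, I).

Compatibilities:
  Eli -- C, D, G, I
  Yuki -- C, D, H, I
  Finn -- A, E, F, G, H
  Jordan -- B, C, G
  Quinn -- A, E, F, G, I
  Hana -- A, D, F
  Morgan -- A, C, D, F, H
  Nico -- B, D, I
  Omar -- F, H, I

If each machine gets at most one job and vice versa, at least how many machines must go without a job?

0

A valid assignment of size 9: Eli→G, Yuki→C, Finn→A, Jordan→B, Quinn→E, Hana→D, Morgan→H, Nico→I, Omar→F.
This saturates every machine, so 9 is the maximum.
That matches 9 of the 9, leaving 0 unmatched; no matching can do better.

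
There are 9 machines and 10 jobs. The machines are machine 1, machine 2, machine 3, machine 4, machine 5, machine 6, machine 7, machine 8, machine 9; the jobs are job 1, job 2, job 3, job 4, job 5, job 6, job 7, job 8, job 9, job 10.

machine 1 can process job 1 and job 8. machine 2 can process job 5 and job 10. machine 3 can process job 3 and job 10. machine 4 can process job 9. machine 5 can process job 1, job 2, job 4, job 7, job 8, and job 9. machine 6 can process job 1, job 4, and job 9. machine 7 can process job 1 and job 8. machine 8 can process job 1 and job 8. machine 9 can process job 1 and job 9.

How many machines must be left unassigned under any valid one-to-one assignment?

One maximum matching: machine 1–job 8, machine 2–job 5, machine 3–job 3, machine 4–job 9, machine 5–job 7, machine 6–job 4, machine 7–job 1.
The set {machine 1, machine 4, machine 7, machine 8, machine 9} has only 3 neighbours ({job 1, job 8, job 9}), so by Hall's theorem at most 7 of the 9 machines can be matched.
That matches 7 of the 9, leaving 2 unmatched; no matching can do better.

2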